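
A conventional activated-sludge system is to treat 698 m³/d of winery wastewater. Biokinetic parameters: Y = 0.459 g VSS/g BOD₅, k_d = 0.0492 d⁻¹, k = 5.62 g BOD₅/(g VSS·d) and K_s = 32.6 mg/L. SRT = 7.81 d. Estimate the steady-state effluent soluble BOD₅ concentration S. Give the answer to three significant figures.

S ≈ 2.41 mg/L

Effluent substrate depends only on kinetics and SRT: S = K_s(1 + k_d θ_c) / [θ_c(Yk − k_d) − 1] = 32.6 × (1 + 0.0492 × 7.81) / [7.81 × (0.459 × 5.62 − 0.0492) − 1] = 45.13 / 18.76 = 2.405 mg/L.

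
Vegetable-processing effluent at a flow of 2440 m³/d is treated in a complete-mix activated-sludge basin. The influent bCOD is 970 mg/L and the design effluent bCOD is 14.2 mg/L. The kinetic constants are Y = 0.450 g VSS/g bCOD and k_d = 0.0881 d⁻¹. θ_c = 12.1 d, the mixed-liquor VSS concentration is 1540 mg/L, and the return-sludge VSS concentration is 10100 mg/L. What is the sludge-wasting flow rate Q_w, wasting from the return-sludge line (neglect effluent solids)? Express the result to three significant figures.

Rearranging the biomass balance for a CMAS with decay, V = Y·Q·ΔS·θ_c / [X·(1+k_d θ_c)] = 0.450 × 2440 × (970 − 14.2) × 12.1 / [1540 × (1 + 0.0881 × 12.1)] = 1.27×10^7 / 3182 = 3991 m³.
θ_c = V·X/(Q_w·X_r) when wasting from the recycle, so Q_w = V·X/(θ_c·X_r) = 3991 × 1540 / (12.1 × 10100) = 50.29 m³/d.

Q_w ≈ 50.3 m³/d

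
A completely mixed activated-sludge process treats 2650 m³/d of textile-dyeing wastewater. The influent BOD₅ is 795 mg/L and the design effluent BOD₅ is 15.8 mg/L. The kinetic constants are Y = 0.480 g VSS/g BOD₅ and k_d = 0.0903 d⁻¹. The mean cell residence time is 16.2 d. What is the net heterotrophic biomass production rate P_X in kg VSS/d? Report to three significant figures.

Observed yield with endogenous decay: Y_obs = Y / (1 + k_d·θ_c) = 0.480 / (1 + 0.0903 × 16.2) = 0.480 / 2.463 = 0.1949 g VSS/g BOD₅.
Substrate removed = Q·(S₀ − S) = 2650 m³/d × (795 − 15.8) g/m³ = 2.06×10^6 g/d = 2065 kg/d.
So the net sludge growth is P_X = 0.1949 × 2065 = 402.4 kg VSS/d.

P_X ≈ 402 kg VSS/d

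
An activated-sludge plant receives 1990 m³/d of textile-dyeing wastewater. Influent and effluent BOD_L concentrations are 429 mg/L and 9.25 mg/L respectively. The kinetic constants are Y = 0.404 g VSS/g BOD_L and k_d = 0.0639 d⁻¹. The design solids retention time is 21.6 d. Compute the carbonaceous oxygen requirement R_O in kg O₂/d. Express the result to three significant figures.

Y_obs = Y / (1 + k_d θ_c) = 0.404 / (1 + 0.0639 × 21.6) = 0.404 / 2.380 = 0.1697.
Q·(S₀ − S) = 1990 × (429 − 9.25) × 10⁻³ = 835.3 kg/d removed.
Net sludge production P_X = 0.1697 × 835.3 = 141.8 kg VSS/d.
Carbonaceous O₂ demand = substrate oxidised − cell-mass equivalent = 835.3 − 1.42 × 141.8 = 634.0 kg O₂/d.

R_O ≈ 634 kg O₂/d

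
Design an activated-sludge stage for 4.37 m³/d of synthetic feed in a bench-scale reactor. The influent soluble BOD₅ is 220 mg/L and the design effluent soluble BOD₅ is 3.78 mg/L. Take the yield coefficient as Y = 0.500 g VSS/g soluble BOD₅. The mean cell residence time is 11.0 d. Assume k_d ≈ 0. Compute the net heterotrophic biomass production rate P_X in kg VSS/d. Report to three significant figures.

Since k_d ≈ 0, Y_obs = Y = 0.500 g VSS/g soluble BOD₅.
ΔS = 220 − 3.78 = 216.2 mg/L, so the substrate removal rate is 4.37 × 216.2/1000 = 0.9449 kg soluble BOD₅/d.
Biomass produced: P_X = Y_obs·Q·ΔS = 0.5000 × 0.9449 ≈ 0.4724 kg VSS/d.

P_X ≈ 0.472 kg VSS/d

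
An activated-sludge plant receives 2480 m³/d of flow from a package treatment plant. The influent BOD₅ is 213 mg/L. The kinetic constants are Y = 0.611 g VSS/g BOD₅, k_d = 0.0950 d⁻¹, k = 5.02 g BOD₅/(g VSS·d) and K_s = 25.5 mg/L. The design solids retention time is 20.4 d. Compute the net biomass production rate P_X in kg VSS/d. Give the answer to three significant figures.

From the Monod/SRT balance for a CMAS, S = K_s·(1+k_d θ_c)/[θ_c·(Y k − k_d) − 1] = 25.5 × (1 + 0.0950 × 20.4) / [20.4 × (0.611 × 5.02 − 0.0950) − 1] = 74.92 / 59.63 = 1.256 mg/L.
The observed yield is Y_obs = Y/(1 + k_d·θ_c) = 0.611 / (1 + 0.0950 × 20.4) = 0.611 / 2.938 = 0.2080 g VSS per g BOD₅ removed.
Q·(S₀ − S) = 2480 × (213 − 1.26) × 10⁻³ = 525.1 kg/d removed.
So the net sludge growth is P_X = 0.2080 × 525.1 = 109.2 kg VSS/d.

P_X ≈ 109 kg VSS/d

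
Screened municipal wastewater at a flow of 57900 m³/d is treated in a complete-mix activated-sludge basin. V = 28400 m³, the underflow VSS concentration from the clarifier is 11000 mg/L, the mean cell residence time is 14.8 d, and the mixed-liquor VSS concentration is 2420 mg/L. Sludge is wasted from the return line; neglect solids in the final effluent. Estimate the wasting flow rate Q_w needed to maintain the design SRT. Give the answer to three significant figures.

Q_w = (V·X)/(θ_c X_r) = 28400 × 2420 / (14.8 × 11000) = 422.2 m³/d.

Q_w ≈ 422 m³/d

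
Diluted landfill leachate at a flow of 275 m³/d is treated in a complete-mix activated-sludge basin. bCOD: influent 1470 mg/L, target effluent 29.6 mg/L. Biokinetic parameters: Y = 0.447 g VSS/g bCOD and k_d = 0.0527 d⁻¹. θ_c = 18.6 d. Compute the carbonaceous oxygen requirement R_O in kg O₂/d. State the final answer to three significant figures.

Correct the yield for decay: Y_obs = Y/(1 + k_d θ_c) = 0.447 / (1 + 0.0527 × 18.6) = 0.447 / 1.980 = 0.2257.
Substrate removed = Q·(S₀ − S) = 275 m³/d × (1470 − 29.6) g/m³ = 3.96×10^5 g/d = 396.1 kg/d.
P_X = Y_obs·Q·(S₀ − S) = 0.2257 × 396.1 = 89.41 kg VSS/d.
R_O = Q·ΔS − 1.42 P_X = 396.1 − 127.0 = 269.1 kg O₂/d.

R_O ≈ 269 kg O₂/d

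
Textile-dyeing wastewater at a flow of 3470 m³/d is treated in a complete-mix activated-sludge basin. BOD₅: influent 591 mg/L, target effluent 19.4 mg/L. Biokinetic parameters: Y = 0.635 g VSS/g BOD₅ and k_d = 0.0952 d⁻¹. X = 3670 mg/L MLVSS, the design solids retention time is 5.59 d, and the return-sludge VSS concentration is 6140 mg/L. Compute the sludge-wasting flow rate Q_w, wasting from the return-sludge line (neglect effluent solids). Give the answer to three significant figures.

Q_w ≈ 134 m³/d

From the SRT design equation V = Y Q (S₀−S) θ_c / [X (1 + k_d θ_c)] = 0.635 × 3470 × (591 − 19.4) × 5.59 / [3670 × (1 + 0.0952 × 5.59)] = 7.04×10^6 / 5623 = 1252 m³.
Wasting from the return line (neglecting effluent solids): Q_w = V·X / (θ_c·X_r) = 1252 × 3670 / (5.59 × 6140) = 133.9 m³/d.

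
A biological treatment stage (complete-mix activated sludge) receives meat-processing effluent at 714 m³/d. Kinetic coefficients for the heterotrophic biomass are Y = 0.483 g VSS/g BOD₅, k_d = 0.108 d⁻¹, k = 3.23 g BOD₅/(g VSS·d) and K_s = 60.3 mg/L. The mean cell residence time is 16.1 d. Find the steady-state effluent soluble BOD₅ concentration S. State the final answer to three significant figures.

For a completely mixed reactor with recycle the Lawrence–McCarty relation gives S = K_s·(1 + k_d·θ_c) / [θ_c·(Y·k − k_d) − 1] = 60.3 × (1 + 0.108 × 16.1) / [16.1 × (0.483 × 3.23 − 0.108) − 1] = 165.1 / 22.38 = 7.380 mg/L.

S ≈ 7.38 mg/L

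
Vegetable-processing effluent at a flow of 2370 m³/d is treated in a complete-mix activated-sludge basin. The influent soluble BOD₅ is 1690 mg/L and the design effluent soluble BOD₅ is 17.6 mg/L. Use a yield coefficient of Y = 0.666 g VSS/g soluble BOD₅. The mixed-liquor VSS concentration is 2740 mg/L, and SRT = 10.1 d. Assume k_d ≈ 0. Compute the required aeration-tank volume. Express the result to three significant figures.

V·X = Y·Q·ΔS·θ_c gives V = 0.666 × 2370 × (1690 − 17.6) × 10.1 / 2740 = 9730 m³.

V ≈ 9730 m³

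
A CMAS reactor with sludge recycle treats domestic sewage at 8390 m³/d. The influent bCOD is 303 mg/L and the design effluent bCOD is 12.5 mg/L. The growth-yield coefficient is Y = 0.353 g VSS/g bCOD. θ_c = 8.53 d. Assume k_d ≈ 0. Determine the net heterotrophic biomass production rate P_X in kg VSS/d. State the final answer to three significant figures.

With endogenous decay neglected, the observed yield equals the true yield: Y_obs = Y = 0.353 g VSS/g bCOD.
Q·(S₀ − S) = 8390 × (303 − 12.5) × 10⁻³ = 2437 kg/d removed.
Biomass produced: P_X = Y_obs·Q·ΔS = 0.3530 × 2437 ≈ 860.4 kg VSS/d.

P_X ≈ 860 kg VSS/d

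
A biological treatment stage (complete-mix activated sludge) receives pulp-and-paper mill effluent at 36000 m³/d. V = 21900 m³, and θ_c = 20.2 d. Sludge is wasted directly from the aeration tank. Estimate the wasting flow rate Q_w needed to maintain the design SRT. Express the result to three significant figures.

Q_w ≈ 1080 m³/d

Wasting from the aeration tank: Q_w = V / θ_c = 21900 / 20.2 = 1084 m³/d.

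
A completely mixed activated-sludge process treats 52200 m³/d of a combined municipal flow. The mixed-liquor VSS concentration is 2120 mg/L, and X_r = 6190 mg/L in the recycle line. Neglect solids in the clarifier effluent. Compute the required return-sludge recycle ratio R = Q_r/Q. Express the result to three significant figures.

R ≈ 0.521

R = Q_r/Q = X/(X_r − X) = 2120 / (6190 − 2120) = 0.5209.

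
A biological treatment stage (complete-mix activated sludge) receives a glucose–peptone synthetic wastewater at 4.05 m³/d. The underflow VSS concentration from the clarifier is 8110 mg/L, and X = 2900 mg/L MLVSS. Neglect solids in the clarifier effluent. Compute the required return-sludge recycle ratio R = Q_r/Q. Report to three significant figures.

R = Q_r/Q = X/(X_r − X) = 2900 / (8110 − 2900) = 0.5566.

R ≈ 0.557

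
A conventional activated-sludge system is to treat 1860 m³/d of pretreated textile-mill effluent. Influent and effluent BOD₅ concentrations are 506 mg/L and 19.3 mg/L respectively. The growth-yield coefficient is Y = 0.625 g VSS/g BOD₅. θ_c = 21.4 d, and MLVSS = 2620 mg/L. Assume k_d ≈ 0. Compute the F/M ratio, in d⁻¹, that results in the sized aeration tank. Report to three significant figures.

With k_d = 0 the design equation reduces to V = Y Q (S₀−S) θ_c / X = 0.625 × 1860 × (506 − 19.3) × 21.4 / 2620 = 4621 m³.
F/M = Q·S₀ / (V·X) = 1860 × 506 / (4621 × 2620) = 0.07773 g BOD₅·(g VSS·d)⁻¹.

F/M ≈ 0.0777 d⁻¹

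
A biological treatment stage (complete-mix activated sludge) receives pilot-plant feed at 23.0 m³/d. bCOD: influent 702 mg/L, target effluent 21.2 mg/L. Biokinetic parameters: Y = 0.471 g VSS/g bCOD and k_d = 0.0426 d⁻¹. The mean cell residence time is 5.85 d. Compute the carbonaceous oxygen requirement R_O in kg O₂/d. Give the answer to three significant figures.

R_O ≈ 7.27 kg O₂/d

Observed yield with endogenous decay: Y_obs = Y / (1 + k_d·θ_c) = 0.471 / (1 + 0.0426 × 5.85) = 0.471 / 1.249 = 0.3770 g VSS/g bCOD.
ΔS = 702 − 21.2 = 680.8 mg/L, so the substrate removal rate is 23.0 × 680.8/1000 = 15.66 kg bCOD/d.
Net sludge production P_X = 0.3770 × 15.66 = 5.904 kg VSS/d.
R_O = Q·ΔS − 1.42 P_X = 15.66 − 8.383 = 7.275 kg O₂/d.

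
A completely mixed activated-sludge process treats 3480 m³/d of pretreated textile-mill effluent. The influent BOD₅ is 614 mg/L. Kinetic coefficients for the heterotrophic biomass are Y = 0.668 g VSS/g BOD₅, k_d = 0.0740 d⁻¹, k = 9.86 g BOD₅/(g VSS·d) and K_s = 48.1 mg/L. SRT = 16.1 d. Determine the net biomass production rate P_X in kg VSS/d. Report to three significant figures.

For a completely mixed reactor with recycle the Lawrence–McCarty relation gives S = K_s·(1 + k_d·θ_c) / [θ_c·(Y·k − k_d) − 1] = 48.1 × (1 + 0.0740 × 16.1) / [16.1 × (0.668 × 9.86 − 0.0740) − 1] = 105.4 / 103.9 = 1.015 mg/L.
Y_obs = Y / (1 + k_d θ_c) = 0.668 / (1 + 0.0740 × 16.1) = 0.668 / 2.191 = 0.3048.
Substrate removed = Q·(S₀ − S) = 3480 m³/d × (614 − 1.01) g/m³ = 2.13×10^6 g/d = 2133 kg/d.
So the net sludge growth is P_X = 0.3048 × 2133 = 650.3 kg VSS/d.

P_X ≈ 650 kg VSS/d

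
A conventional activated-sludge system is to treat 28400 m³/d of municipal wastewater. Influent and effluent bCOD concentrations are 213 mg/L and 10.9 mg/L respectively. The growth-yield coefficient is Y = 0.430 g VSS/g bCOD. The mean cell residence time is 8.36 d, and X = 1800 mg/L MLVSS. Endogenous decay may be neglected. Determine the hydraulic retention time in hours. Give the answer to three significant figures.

With k_d = 0 the design equation reduces to V = Y Q (S₀−S) θ_c / X = 0.430 × 28400 × (213 − 10.9) × 8.36 / 1800 = 11463 m³.
τ = V/Q = 11463/28400 = 0.4036 d, or 9.687 h.

τ ≈ 9.69 h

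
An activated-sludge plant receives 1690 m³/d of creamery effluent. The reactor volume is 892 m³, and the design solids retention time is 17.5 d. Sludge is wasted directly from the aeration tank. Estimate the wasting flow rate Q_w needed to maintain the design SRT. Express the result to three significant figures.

With mixed-liquor wasting, θ_c = V/Q_w, so Q_w = V/θ_c = 892.0/17.5 = 50.97 m³/d.

Q_w ≈ 51.0 m³/d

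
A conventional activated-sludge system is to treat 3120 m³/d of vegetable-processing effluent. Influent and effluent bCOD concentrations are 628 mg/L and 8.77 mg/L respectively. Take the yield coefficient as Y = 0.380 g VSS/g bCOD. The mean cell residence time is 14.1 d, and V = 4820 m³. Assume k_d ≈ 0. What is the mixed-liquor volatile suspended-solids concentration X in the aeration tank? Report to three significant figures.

X ≈ 2150 mg/L

X = Y·Q·ΔS·θ_c / V = 0.380 × 3120 × (628 − 8.77) × 14.1 / 4820 = 2148 mg/L.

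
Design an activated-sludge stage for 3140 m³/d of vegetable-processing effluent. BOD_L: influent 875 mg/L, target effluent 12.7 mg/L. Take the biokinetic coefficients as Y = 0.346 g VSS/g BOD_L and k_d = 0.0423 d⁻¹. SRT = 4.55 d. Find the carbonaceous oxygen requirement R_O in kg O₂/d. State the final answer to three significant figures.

R_O ≈ 1590 kg O₂/d

Y_obs = Y / (1 + k_d θ_c) = 0.346 / (1 + 0.0423 × 4.55) = 0.346 / 1.192 = 0.2902.
Substrate removed = Q·(S₀ − S) = 3140 m³/d × (875 − 12.7) g/m³ = 2.71×10^6 g/d = 2708 kg/d.
Net sludge production P_X = 0.2902 × 2708 = 785.6 kg VSS/d.
R_O = Q·(S₀ − S) − 1.42·P_X = 2708 − 1.42 × 785.6 = 1592 kg O₂/d.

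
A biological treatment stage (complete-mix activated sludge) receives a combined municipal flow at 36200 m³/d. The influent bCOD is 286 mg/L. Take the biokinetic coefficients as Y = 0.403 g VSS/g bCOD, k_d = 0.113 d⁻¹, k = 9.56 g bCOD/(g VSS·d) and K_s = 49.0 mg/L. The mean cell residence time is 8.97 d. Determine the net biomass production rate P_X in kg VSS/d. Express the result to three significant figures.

Effluent substrate depends only on kinetics and SRT: S = K_s(1 + k_d θ_c) / [θ_c(Yk − k_d) − 1] = 49.0 × (1 + 0.113 × 8.97) / [8.97 × (0.403 × 9.56 − 0.113) − 1] = 98.67 / 32.54 = 3.032 mg/L.
Correct the yield for decay: Y_obs = Y/(1 + k_d θ_c) = 0.403 / (1 + 0.113 × 8.97) = 0.403 / 2.014 = 0.2001.
Mass of bCOD removed per day: Q(S₀ − S) = 36200 × 283.0 g/m³ = 10244 kg/d.
P_X = Y_obs · Q(S₀ − S) = 0.2001 × 10244 = 2050 kg VSS/d.

P_X ≈ 2050 kg VSS/d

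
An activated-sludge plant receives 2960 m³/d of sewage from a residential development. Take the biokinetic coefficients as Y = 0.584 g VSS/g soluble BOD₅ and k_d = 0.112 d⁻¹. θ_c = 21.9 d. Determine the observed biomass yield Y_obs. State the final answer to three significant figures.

Y_obs ≈ 0.169 g VSS/g soluble BOD₅

Correct the yield for decay: Y_obs = Y/(1 + k_d θ_c) = 0.584 / (1 + 0.112 × 21.9) = 0.584 / 3.453 = 0.1691.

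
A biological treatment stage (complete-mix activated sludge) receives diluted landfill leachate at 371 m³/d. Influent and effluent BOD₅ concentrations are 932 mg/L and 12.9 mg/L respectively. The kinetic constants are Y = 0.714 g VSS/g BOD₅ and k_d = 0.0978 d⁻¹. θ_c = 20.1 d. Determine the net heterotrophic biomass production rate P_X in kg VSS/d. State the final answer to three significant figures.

P_X ≈ 82.1 kg VSS/d

Observed yield with endogenous decay: Y_obs = Y / (1 + k_d·θ_c) = 0.714 / (1 + 0.0978 × 20.1) = 0.714 / 2.966 = 0.2407 g VSS/g BOD₅.
ΔS = 932 − 12.9 = 919.1 mg/L, so the substrate removal rate is 371 × 919.1/1000 = 341.0 kg BOD₅/d.
P_X = Y_obs · Q(S₀ − S) = 0.2407 × 341.0 = 82.09 kg VSS/d.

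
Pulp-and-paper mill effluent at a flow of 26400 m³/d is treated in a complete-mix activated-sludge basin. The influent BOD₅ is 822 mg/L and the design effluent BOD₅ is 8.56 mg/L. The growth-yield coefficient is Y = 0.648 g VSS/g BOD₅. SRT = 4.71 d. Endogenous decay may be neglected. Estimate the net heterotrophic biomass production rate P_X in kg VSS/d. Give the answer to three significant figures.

P_X ≈ 13900 kg VSS/d

Since k_d ≈ 0, Y_obs = Y = 0.648 g VSS/g BOD₅.
ΔS = 822 − 8.56 = 813.4 mg/L, so the substrate removal rate is 26400 × 813.4/1000 = 21475 kg BOD₅/d.
So the net sludge growth is P_X = 0.6480 × 21475 = 13916 kg VSS/d.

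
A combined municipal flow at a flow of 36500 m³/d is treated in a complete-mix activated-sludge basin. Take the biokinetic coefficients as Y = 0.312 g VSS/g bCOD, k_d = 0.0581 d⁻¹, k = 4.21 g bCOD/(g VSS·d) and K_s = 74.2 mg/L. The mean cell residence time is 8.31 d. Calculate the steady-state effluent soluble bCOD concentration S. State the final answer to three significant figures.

For a completely mixed reactor with recycle the Lawrence–McCarty relation gives S = K_s·(1 + k_d·θ_c) / [θ_c·(Y·k − k_d) − 1] = 74.2 × (1 + 0.0581 × 8.31) / [8.31 × (0.312 × 4.21 − 0.0581) − 1] = 110.0 / 9.433 = 11.66 mg/L.

S ≈ 11.7 mg/L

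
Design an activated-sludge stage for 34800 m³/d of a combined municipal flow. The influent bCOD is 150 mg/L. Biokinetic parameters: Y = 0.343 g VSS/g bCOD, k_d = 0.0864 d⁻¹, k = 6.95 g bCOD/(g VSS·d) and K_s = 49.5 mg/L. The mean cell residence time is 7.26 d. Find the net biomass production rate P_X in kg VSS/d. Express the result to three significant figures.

Effluent substrate depends only on kinetics and SRT: S = K_s(1 + k_d θ_c) / [θ_c(Yk − k_d) − 1] = 49.5 × (1 + 0.0864 × 7.26) / [7.26 × (0.343 × 6.95 − 0.0864) − 1] = 80.55 / 15.68 = 5.137 mg/L.
Correct the yield for decay: Y_obs = Y/(1 + k_d θ_c) = 0.343 / (1 + 0.0864 × 7.26) = 0.343 / 1.627 = 0.2108.
ΔS = 150 − 5.14 = 144.9 mg/L, so the substrate removal rate is 34800 × 144.9/1000 = 5041 kg bCOD/d.
So the net sludge growth is P_X = 0.2108 × 5041 = 1063 kg VSS/d.

P_X ≈ 1060 kg VSS/d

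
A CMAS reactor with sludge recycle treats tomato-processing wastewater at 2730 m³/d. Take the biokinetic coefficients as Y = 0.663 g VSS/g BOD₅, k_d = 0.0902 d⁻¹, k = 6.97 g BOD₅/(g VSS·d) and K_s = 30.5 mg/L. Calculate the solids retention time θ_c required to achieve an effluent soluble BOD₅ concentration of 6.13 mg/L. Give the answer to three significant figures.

θ_c ≈ 1.46 d

At the target effluent, Y k S/(K_s+S) = 0.663×6.97×6.13/36.63 = 0.7733 d⁻¹.
1/θ_c = 0.7733 − 0.0902 = 0.6831 d⁻¹, so θ_c = 1.464 d.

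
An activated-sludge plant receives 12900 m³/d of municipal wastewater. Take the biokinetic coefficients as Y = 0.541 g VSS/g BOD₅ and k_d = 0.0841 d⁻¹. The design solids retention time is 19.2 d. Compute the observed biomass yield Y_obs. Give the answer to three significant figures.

Y_obs ≈ 0.207 g VSS/g BOD₅

Correct the yield for decay: Y_obs = Y/(1 + k_d θ_c) = 0.541 / (1 + 0.0841 × 19.2) = 0.541 / 2.615 = 0.2069.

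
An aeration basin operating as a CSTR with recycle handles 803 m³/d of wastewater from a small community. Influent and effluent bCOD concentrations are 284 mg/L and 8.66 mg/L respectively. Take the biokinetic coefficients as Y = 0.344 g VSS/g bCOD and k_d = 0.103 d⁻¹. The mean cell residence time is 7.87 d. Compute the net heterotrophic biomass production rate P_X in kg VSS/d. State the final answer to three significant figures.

P_X ≈ 42.0 kg VSS/d

Correct the yield for decay: Y_obs = Y/(1 + k_d θ_c) = 0.344 / (1 + 0.103 × 7.87) = 0.344 / 1.811 = 0.1900.
Mass of bCOD removed per day: Q(S₀ − S) = 803 × 275.3 g/m³ = 221.1 kg/d.
Net biomass production P_X = Y_obs × Q·(S₀ − S) = 0.1900 × 221.1 = 42.01 kg VSS/d.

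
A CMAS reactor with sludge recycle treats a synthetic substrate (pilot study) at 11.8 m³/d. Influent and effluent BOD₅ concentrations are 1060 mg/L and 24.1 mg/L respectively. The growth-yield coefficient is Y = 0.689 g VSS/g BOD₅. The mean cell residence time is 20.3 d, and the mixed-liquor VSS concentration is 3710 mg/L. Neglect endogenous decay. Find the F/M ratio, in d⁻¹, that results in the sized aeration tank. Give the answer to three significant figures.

F/M ≈ 0.0732 d⁻¹

Biomass mass balance (decay neglected): V·X = Y·Q·(S₀ − S)·θ_c, so V = 0.689 × 11.8 × (1060 − 24.1) × 20.3 / 3710 = 46.08 m³.
F/M = Q·S₀ / (V·X) = 11.8 × 1060 / (46.08 × 3710) = 0.07316 g BOD₅·(g VSS·d)⁻¹.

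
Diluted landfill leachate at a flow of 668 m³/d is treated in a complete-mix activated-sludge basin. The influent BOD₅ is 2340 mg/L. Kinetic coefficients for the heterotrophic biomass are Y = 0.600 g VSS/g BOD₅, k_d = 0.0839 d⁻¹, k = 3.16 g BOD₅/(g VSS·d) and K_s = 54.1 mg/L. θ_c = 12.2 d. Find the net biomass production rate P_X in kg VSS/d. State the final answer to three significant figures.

P_X ≈ 462 kg VSS/d

For a completely mixed reactor with recycle the Lawrence–McCarty relation gives S = K_s·(1 + k_d·θ_c) / [θ_c·(Y·k − k_d) − 1] = 54.1 × (1 + 0.0839 × 12.2) / [12.2 × (0.600 × 3.16 − 0.0839) − 1] = 109.5 / 21.11 = 5.187 mg/L.
Observed yield with endogenous decay: Y_obs = Y / (1 + k_d·θ_c) = 0.600 / (1 + 0.0839 × 12.2) = 0.600 / 2.024 = 0.2965 g VSS/g BOD₅.
Mass of BOD₅ removed per day: Q(S₀ − S) = 668 × 2335 g/m³ = 1560 kg/d.
Net biomass production P_X = Y_obs × Q·(S₀ − S) = 0.2965 × 1560 = 462.4 kg VSS/d.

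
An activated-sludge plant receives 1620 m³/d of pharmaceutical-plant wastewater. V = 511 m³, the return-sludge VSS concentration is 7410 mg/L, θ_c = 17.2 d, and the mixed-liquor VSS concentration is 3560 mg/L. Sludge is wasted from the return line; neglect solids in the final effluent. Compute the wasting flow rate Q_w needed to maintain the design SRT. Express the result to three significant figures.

Wasting from the return line (neglecting effluent solids): Q_w = V·X / (θ_c·X_r) = 511.0 × 3560 / (17.2 × 7410) = 14.27 m³/d.

Q_w ≈ 14.3 m³/d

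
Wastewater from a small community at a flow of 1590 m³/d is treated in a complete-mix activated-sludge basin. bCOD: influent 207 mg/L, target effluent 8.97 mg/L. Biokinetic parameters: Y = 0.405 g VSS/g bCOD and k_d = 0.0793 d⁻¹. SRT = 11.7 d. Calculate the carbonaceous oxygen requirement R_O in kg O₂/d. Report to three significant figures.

The observed yield is Y_obs = Y/(1 + k_d·θ_c) = 0.405 / (1 + 0.0793 × 11.7) = 0.405 / 1.928 = 0.2101 g VSS per g bCOD removed.
Substrate removed = Q·(S₀ − S) = 1590 m³/d × (207 − 8.97) g/m³ = 3.15×10^5 g/d = 314.9 kg/d.
Biomass synthesised: P_X = Y_obs × 314.9 = 66.15 kg VSS/d.
Carbonaceous O₂ demand = substrate oxidised − cell-mass equivalent = 314.9 − 1.42 × 66.15 = 220.9 kg O₂/d.

R_O ≈ 221 kg O₂/d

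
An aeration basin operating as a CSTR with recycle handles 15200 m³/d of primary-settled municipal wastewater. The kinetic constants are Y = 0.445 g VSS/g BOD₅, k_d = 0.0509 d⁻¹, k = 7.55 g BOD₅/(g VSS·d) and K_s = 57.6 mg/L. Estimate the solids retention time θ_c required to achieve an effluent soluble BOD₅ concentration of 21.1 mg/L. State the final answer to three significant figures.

θ_c ≈ 1.18 d

Specific growth rate at S = 21.1 mg/L: μ = YkS/(K_s+S) = 0.445·7.55·21.1/(57.6+21.1) = 0.9008 d⁻¹.
Then 1/θ_c = μ − k_d = 0.9008 − 0.0509 = 0.8499 d⁻¹, giving θ_c = 1.177 d.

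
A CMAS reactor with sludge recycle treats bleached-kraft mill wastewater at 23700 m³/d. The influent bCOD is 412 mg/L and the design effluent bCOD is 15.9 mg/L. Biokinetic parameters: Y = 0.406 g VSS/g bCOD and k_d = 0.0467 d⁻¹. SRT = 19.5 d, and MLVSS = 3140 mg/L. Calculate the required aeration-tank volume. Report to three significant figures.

Steady-state biomass mass balance: V·X·(1 + k_d·θ_c) = Y·Q·(S₀ − S)·θ_c, so V = 0.406 × 23700 × (412 − 15.9) × 19.5 / [3140 × (1 + 0.0467 × 19.5)] = 7.43×10^7 / 5999 = 12388 m³.

V ≈ 12400 m³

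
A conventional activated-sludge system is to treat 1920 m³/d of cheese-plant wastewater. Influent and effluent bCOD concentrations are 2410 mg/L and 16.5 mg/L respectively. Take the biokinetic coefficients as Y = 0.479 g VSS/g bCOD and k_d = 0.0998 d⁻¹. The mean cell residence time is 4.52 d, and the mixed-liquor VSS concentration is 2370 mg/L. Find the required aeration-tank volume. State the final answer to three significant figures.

V ≈ 2890 m³

Steady-state biomass mass balance: V·X·(1 + k_d·θ_c) = Y·Q·(S₀ − S)·θ_c, so V = 0.479 × 1920 × (2410 − 16.5) × 4.52 / [2370 × (1 + 0.0998 × 4.52)] = 9.95×10^6 / 3439 = 2893 m³.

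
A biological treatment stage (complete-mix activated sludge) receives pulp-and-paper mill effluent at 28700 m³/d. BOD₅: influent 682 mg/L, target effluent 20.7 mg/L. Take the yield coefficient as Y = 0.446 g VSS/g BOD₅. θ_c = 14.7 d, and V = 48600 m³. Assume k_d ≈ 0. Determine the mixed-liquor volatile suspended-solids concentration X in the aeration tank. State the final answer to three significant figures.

X ≈ 2560 mg/L

X = Y·Q·ΔS·θ_c / V = 0.446 × 28700 × (682 − 20.7) × 14.7 / 48600 = 2560 mg/L.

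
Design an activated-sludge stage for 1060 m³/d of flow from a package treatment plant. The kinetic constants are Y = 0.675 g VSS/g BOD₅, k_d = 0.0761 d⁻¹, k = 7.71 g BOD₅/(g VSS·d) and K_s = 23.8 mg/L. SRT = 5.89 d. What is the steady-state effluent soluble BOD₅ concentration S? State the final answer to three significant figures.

For a completely mixed reactor with recycle the Lawrence–McCarty relation gives S = K_s·(1 + k_d·θ_c) / [θ_c·(Y·k − k_d) − 1] = 23.8 × (1 + 0.0761 × 5.89) / [5.89 × (0.675 × 7.71 − 0.0761) − 1] = 34.47 / 29.20 = 1.180 mg/L.

S ≈ 1.18 mg/L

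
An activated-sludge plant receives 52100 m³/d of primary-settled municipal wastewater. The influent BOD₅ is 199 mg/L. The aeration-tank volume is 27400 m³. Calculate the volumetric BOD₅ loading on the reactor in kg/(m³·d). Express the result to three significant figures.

L_v ≈ 0.378 kg BOD₅/(m³·d)

Volumetric loading L_v = Q·S₀ / V = 52100 × 199 g/m³ / 27400 m³ = 378.4 g/(m³·d) = 0.3784 kg BOD₅/(m³·d).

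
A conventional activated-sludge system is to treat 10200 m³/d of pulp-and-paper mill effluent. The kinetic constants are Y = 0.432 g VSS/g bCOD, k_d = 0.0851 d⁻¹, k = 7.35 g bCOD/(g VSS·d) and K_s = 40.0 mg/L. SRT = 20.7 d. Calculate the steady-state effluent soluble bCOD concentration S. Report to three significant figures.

For a completely mixed reactor with recycle the Lawrence–McCarty relation gives S = K_s·(1 + k_d·θ_c) / [θ_c·(Y·k − k_d) − 1] = 40.0 × (1 + 0.0851 × 20.7) / [20.7 × (0.432 × 7.35 − 0.0851) − 1] = 110.5 / 62.97 = 1.754 mg/L.

S ≈ 1.75 mg/L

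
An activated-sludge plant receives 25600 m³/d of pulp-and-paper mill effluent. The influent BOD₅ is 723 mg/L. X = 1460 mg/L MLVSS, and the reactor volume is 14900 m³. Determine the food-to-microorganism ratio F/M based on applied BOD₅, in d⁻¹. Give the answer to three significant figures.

F/M = applied load / biomass = Q·S₀/(V·X) = 25600 × 723 / (14900 × 1460) = 0.8508 d⁻¹.

F/M ≈ 0.851 d⁻¹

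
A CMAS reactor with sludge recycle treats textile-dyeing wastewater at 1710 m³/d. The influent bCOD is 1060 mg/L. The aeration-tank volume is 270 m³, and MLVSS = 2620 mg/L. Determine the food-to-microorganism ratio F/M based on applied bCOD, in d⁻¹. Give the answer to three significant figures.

F/M = applied load / biomass = Q·S₀/(V·X) = 1710 × 1060 / (270.0 × 2620) = 2.562 d⁻¹.

F/M ≈ 2.56 d⁻¹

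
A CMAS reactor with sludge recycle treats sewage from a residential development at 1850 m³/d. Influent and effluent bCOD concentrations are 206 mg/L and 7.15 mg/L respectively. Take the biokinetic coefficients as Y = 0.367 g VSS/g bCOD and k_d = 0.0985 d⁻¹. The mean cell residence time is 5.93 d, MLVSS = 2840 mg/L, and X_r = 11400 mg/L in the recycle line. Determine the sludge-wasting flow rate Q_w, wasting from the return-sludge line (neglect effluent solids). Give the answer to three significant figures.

Rearranging the biomass balance for a CMAS with decay, V = Y·Q·ΔS·θ_c / [X·(1+k_d θ_c)] = 0.367 × 1850 × (206 − 7.15) × 5.93 / [2840 × (1 + 0.0985 × 5.93)] = 8.01×10^5 / 4499 = 178.0 m³.
θ_c = V·X/(Q_w·X_r) when wasting from the recycle, so Q_w = V·X/(θ_c·X_r) = 178.0 × 2840 / (5.93 × 11400) = 7.476 m³/d.

Q_w ≈ 7.48 m³/d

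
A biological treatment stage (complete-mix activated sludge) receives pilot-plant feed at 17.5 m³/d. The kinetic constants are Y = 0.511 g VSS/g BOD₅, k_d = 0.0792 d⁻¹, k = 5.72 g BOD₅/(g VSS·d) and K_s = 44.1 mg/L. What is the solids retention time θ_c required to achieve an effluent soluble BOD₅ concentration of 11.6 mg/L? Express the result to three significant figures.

θ_c ≈ 1.89 d

From 1/θ_c = Y·k·S/(K_s + S) − k_d: Y·k·S/(K_s+S) = 0.511 × 5.72 × 11.6 / (44.1 + 11.6) = 0.6087 d⁻¹.
Then 1/θ_c = μ − k_d = 0.6087 − 0.0792 = 0.5295 d⁻¹, giving θ_c = 1.888 d.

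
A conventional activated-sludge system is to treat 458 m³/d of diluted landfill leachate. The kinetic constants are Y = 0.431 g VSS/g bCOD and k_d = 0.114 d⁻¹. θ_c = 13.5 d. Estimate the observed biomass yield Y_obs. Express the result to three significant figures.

Observed yield with endogenous decay: Y_obs = Y / (1 + k_d·θ_c) = 0.431 / (1 + 0.114 × 13.5) = 0.431 / 2.539 = 0.1698 g VSS/g bCOD.

Y_obs ≈ 0.170 g VSS/g bCOD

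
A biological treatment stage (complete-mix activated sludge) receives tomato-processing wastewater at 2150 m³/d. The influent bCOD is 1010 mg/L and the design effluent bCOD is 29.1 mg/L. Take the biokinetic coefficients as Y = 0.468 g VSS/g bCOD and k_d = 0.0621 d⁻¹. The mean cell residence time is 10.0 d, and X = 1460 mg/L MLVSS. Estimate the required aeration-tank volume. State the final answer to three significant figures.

V ≈ 4170 m³

Rearranging the biomass balance for a CMAS with decay, V = Y·Q·ΔS·θ_c / [X·(1+k_d θ_c)] = 0.468 × 2150 × (1010 − 29.1) × 10.0 / [1460 × (1 + 0.0621 × 10.0)] = 9.87×10^6 / 2367 = 4170 m³.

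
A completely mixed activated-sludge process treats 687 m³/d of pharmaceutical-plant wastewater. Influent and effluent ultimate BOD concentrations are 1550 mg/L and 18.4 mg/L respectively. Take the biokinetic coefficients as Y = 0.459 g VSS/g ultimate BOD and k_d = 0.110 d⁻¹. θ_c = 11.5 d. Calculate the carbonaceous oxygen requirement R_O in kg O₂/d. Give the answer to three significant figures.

R_O ≈ 749 kg O₂/d

The observed yield is Y_obs = Y/(1 + k_d·θ_c) = 0.459 / (1 + 0.110 × 11.5) = 0.459 / 2.265 = 0.2026 g VSS per g ultimate BOD removed.
Substrate removed = Q·(S₀ − S) = 687 m³/d × (1550 − 18.4) g/m³ = 1.05×10^6 g/d = 1052 kg/d.
P_X = Y_obs·Q·(S₀ − S) = 0.2026 × 1052 = 213.2 kg VSS/d.
R_O = Q·(S₀ − S) − 1.42·P_X = 1052 − 1.42 × 213.2 = 749.4 kg O₂/d.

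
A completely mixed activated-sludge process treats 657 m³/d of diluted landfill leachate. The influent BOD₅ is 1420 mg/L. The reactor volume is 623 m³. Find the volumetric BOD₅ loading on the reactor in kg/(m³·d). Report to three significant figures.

Applied BOD₅ load per unit volume = Q·S₀/V = (657 × 1420/1000)/623.0 = 1.497 kg BOD₅·m⁻³·d⁻¹.

L_v ≈ 1.50 kg BOD₅/(m³·d)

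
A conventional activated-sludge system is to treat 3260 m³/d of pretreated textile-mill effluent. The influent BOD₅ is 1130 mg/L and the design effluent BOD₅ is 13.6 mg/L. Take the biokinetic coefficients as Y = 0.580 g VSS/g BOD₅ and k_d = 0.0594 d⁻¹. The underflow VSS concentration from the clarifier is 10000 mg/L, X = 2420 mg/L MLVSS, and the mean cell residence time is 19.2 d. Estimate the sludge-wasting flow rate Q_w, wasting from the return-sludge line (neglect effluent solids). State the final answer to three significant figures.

Q_w ≈ 98.6 m³/d

Steady-state biomass mass balance: V·X·(1 + k_d·θ_c) = Y·Q·(S₀ − S)·θ_c, so V = 0.580 × 3260 × (1130 − 13.6) × 19.2 / [2420 × (1 + 0.0594 × 19.2)] = 4.05×10^7 / 5180 = 7824 m³.
θ_c = V·X/(Q_w·X_r) when wasting from the recycle, so Q_w = V·X/(θ_c·X_r) = 7824 × 2420 / (19.2 × 10000) = 98.62 m³/d.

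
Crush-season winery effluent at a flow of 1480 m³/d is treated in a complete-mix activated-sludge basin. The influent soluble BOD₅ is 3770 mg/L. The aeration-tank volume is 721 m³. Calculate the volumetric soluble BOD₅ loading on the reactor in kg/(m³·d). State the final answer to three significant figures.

Applied soluble BOD₅ load per unit volume = Q·S₀/V = (1480 × 3770/1000)/721.0 = 7.739 kg soluble BOD₅·m⁻³·d⁻¹.

L_v ≈ 7.74 kg soluble BOD₅/(m³·d)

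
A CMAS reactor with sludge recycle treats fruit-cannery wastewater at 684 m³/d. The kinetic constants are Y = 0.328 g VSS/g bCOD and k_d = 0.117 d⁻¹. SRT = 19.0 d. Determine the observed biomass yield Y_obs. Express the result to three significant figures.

Y_obs ≈ 0.102 g VSS/g bCOD

Correct the yield for decay: Y_obs = Y/(1 + k_d θ_c) = 0.328 / (1 + 0.117 × 19.0) = 0.328 / 3.223 = 0.1018.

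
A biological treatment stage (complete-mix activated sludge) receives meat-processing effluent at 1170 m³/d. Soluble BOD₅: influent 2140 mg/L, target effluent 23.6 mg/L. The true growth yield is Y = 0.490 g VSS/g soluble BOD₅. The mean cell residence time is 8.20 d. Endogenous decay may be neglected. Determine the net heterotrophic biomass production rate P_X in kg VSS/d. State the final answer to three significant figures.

P_X ≈ 1210 kg VSS/d

Since k_d ≈ 0, Y_obs = Y = 0.490 g VSS/g soluble BOD₅.
Q·(S₀ − S) = 1170 × (2140 − 23.6) × 10⁻³ = 2476 kg/d removed.
P_X = Y_obs · Q(S₀ − S) = 0.4900 × 2476 = 1213 kg VSS/d.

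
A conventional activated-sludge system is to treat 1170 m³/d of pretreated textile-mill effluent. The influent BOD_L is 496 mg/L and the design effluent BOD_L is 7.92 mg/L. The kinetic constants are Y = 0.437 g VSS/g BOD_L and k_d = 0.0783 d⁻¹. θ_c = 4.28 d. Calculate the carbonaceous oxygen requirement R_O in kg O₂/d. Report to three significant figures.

Observed yield with endogenous decay: Y_obs = Y / (1 + k_d·θ_c) = 0.437 / (1 + 0.0783 × 4.28) = 0.437 / 1.335 = 0.3273 g VSS/g BOD_L.
Substrate removed = Q·(S₀ − S) = 1170 m³/d × (496 − 7.92) g/m³ = 5.71×10^5 g/d = 571.1 kg/d.
Net sludge production P_X = 0.3273 × 571.1 = 186.9 kg VSS/d.
Carbonaceous O₂ demand = substrate oxidised − cell-mass equivalent = 571.1 − 1.42 × 186.9 = 305.6 kg O₂/d.

R_O ≈ 306 kg O₂/d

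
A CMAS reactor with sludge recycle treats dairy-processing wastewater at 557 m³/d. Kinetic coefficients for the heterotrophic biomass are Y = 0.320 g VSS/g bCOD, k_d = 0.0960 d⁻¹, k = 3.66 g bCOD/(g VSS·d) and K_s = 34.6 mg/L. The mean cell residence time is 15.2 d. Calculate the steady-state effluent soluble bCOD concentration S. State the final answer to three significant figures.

S ≈ 5.55 mg/L

For a completely mixed reactor with recycle the Lawrence–McCarty relation gives S = K_s·(1 + k_d·θ_c) / [θ_c·(Y·k − k_d) − 1] = 34.6 × (1 + 0.0960 × 15.2) / [15.2 × (0.320 × 3.66 − 0.0960) − 1] = 85.09 / 15.34 = 5.546 mg/L.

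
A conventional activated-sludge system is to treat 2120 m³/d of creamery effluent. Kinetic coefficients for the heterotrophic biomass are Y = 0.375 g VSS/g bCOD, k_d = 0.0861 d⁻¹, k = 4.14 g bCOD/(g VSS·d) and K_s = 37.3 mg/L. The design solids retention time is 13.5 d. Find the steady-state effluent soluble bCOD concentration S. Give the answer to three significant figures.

From the Monod/SRT balance for a CMAS, S = K_s·(1+k_d θ_c)/[θ_c·(Y k − k_d) − 1] = 37.3 × (1 + 0.0861 × 13.5) / [13.5 × (0.375 × 4.14 − 0.0861) − 1] = 80.66 / 18.80 = 4.291 mg/L.

S ≈ 4.29 mg/L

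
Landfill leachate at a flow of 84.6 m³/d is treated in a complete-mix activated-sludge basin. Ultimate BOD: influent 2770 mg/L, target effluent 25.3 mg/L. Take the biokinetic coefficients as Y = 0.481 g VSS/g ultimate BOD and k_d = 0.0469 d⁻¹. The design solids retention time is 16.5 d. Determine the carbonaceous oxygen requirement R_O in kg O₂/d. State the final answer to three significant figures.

R_O ≈ 143 kg O₂/d

Observed yield with endogenous decay: Y_obs = Y / (1 + k_d·θ_c) = 0.481 / (1 + 0.0469 × 16.5) = 0.481 / 1.774 = 0.2712 g VSS/g ultimate BOD.
ΔS = 2770 − 25.3 = 2745 mg/L, so the substrate removal rate is 84.6 × 2745/1000 = 232.2 kg ultimate BOD/d.
Net sludge production P_X = 0.2712 × 232.2 = 62.96 kg VSS/d.
Carbonaceous O₂ demand = substrate oxidised − cell-mass equivalent = 232.2 − 1.42 × 62.96 = 142.8 kg O₂/d.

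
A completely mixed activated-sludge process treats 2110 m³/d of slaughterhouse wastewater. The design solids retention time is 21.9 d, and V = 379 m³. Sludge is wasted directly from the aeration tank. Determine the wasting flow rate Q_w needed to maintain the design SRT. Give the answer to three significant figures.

Q_w ≈ 17.3 m³/d

With mixed-liquor wasting, θ_c = V/Q_w, so Q_w = V/θ_c = 379.0/21.9 = 17.31 m³/d.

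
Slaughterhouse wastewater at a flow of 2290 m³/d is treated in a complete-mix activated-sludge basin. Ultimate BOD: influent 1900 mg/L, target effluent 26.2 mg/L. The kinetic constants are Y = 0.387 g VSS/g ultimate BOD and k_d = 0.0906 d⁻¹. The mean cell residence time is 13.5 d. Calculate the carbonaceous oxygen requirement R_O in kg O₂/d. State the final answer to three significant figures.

R_O ≈ 3230 kg O₂/d

Y_obs = Y / (1 + k_d θ_c) = 0.387 / (1 + 0.0906 × 13.5) = 0.387 / 2.223 = 0.1741.
Q·(S₀ − S) = 2290 × (1900 − 26.2) × 10⁻³ = 4291 kg/d removed.
P_X = Y_obs·Q·(S₀ − S) = 0.1741 × 4291 = 747.0 kg VSS/d.
R_O = Q·ΔS − 1.42 P_X = 4291 − 1061 = 3230 kg O₂/d.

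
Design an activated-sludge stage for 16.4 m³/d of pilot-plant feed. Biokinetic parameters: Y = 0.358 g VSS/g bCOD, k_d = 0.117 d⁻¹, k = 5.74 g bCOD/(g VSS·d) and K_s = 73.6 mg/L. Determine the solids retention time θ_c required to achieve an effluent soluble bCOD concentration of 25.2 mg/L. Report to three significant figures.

At the target effluent, Y k S/(K_s+S) = 0.358×5.74×25.2/98.80 = 0.5241 d⁻¹.
1/θ_c = 0.5241 − 0.117 = 0.4071 d⁻¹, so θ_c = 2.456 d.

θ_c ≈ 2.46 d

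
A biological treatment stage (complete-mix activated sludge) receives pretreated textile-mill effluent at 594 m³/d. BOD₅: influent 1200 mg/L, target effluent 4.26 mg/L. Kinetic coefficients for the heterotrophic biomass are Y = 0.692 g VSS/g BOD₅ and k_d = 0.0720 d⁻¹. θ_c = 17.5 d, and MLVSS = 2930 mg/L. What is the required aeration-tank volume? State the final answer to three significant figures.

V ≈ 1300 m³

Rearranging the biomass balance for a CMAS with decay, V = Y·Q·ΔS·θ_c / [X·(1+k_d θ_c)] = 0.692 × 594 × (1200 − 4.26) × 17.5 / [2930 × (1 + 0.0720 × 17.5)] = 8.6×10^6 / 6622 = 1299 m³.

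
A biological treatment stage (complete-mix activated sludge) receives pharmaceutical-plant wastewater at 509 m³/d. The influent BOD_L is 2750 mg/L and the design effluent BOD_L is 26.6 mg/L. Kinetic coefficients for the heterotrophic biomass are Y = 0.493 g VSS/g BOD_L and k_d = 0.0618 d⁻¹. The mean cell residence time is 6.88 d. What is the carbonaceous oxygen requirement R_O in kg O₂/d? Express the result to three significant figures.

Observed yield with endogenous decay: Y_obs = Y / (1 + k_d·θ_c) = 0.493 / (1 + 0.0618 × 6.88) = 0.493 / 1.425 = 0.3459 g VSS/g BOD_L.
ΔS = 2750 − 26.6 = 2723 mg/L, so the substrate removal rate is 509 × 2723/1000 = 1386 kg BOD_L/d.
Net sludge production P_X = 0.3459 × 1386 = 479.5 kg VSS/d.
R_O = Q·(S₀ − S) − 1.42·P_X = 1386 − 1.42 × 479.5 = 705.3 kg O₂/d.

R_O ≈ 705 kg O₂/d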